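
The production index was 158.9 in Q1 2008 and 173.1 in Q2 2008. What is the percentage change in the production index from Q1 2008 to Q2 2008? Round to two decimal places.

8.94%

Change = (173.1 − 158.9) / 158.9 × 100
       = 14.2 / 158.9 × 100 = 8.9364%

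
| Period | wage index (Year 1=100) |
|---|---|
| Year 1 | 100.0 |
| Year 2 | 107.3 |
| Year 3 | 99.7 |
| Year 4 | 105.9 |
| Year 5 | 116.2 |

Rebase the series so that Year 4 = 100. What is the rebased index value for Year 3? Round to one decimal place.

Rebased(Year 3) = 99.7 / 105.9 × 100 = 94.1454

94.1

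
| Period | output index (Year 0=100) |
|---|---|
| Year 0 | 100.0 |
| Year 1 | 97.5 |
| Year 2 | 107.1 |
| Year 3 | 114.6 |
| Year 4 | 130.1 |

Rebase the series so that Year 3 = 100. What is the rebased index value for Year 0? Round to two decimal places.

Rebased(Year 0) = 100.0 / 114.6 × 100 = 87.2600

87.26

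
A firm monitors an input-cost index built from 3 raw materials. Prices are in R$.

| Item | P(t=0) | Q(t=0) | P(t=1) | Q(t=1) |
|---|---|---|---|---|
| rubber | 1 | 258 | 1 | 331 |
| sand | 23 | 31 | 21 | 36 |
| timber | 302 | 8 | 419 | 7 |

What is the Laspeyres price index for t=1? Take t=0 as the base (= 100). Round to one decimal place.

Laspeyres price index uses base-period quantities as weights.
ΣP(t=1)·Q(t=0) = 1×258 + 21×31 + 419×8 = 258 + 651 + 3352 = 4261
ΣP(t=0)·Q(t=0) = 1×258 + 23×31 + 302×8 = 258 + 713 + 2416 = 3387
Index = 4261 / 3387 × 100 = 125.8045

125.8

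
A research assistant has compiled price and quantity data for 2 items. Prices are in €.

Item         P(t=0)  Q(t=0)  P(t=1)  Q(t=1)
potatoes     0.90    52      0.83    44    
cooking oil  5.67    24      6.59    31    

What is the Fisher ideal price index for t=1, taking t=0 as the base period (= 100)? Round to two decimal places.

Laspeyres component (base-period weights):
ΣP(t=1)Q(t=0) = 0.83×52 + 6.59×24 = 43.16 + 158.16 = 201.32
ΣP(t=0)Q(t=0) = 0.90×52 + 5.67×24 = 46.8 + 136.08 = 182.88
L = 201.32 / 182.88 × 100 = 110.0831
Paasche component (current-period weights):
ΣP(t=1)Q(t=1) = 0.83×44 + 6.59×31 = 36.52 + 204.29 = 240.81
ΣP(t=0)Q(t=1) = 0.90×44 + 5.67×31 = 39.6 + 175.77 = 215.37
P = 240.81 / 215.37 × 100 = 111.8122
Fisher = √(L × P) = √(110.0831 × 111.8122) = 110.9443

110.94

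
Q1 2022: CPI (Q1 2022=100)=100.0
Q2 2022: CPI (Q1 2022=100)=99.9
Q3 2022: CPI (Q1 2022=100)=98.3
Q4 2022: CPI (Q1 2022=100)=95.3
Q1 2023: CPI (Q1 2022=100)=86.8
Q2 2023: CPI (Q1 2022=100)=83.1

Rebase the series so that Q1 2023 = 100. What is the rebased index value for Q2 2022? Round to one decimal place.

115.1

Rebased(Q2 2022) = 99.9 / 86.8 × 100 = 115.0922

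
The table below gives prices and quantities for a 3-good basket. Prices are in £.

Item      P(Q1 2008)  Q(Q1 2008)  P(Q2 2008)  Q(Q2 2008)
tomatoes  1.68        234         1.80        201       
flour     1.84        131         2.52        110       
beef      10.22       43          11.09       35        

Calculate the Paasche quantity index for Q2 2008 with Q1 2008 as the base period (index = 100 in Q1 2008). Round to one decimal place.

83.6

Paasche quantity index uses current-period prices as weights.
ΣP(Q2 2008)·Q(Q2 2008) = 1.80×201 + 2.52×110 + 11.09×35 = 361.8 + 277.2 + 388.15 = 1027.15
ΣP(Q2 2008)·Q(Q1 2008) = 1.80×234 + 2.52×131 + 11.09×43 = 421.2 + 330.12 + 476.87 = 1228.19
Index = 1027.15 / 1228.19 × 100 = 83.6312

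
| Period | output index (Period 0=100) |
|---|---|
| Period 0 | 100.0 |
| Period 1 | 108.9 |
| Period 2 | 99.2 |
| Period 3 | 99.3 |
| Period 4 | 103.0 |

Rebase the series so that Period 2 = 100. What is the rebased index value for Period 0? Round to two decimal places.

Rebased(Period 0) = 100.0 / 99.2 × 100 = 100.8065

100.81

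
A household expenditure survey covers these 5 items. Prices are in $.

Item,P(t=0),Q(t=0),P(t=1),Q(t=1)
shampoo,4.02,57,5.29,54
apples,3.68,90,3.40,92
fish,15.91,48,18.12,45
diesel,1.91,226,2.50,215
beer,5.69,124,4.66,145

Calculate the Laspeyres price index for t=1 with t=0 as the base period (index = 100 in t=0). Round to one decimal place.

Laspeyres price index uses base-period quantities as weights.
ΣP(t=1)·Q(t=0) = 5.29×57 + 3.40×90 + 18.12×48 + 2.50×226 + 4.66×124 = 301.53 + 306 + 869.76 + 565 + 577.84 = 2620.13
ΣP(t=0)·Q(t=0) = 4.02×57 + 3.68×90 + 15.91×48 + 1.91×226 + 5.69×124 = 229.14 + 331.2 + 763.68 + 431.66 + 705.56 = 2461.24
Index = 2620.13 / 2461.24 × 100 = 106.4557

106.5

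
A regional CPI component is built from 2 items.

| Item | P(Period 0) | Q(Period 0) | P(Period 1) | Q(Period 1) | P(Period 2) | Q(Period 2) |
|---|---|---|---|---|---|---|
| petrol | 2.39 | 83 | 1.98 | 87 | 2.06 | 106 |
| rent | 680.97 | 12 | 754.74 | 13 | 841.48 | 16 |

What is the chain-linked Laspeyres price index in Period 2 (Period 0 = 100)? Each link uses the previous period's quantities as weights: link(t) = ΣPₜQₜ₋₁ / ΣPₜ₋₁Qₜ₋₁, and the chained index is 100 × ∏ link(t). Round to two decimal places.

Link Period 0→Period 1:
ΣP(Period 1)Q(Period 0) = 1.98×83 + 754.74×12 = 164.34 + 9056.88 = 9221.22
ΣP(Period 0)Q(Period 0) = 2.39×83 + 680.97×12 = 198.37 + 8171.64 = 8370.01
link = 9221.22/8370.01 = 1.101698
Link Period 1→Period 2:
ΣP(Period 2)Q(Period 1) = 2.06×87 + 841.48×13 = 179.22 + 10939.24 = 11118.46
ΣP(Period 1)Q(Period 1) = 1.98×87 + 754.74×13 = 172.26 + 9811.62 = 9983.88
link = 11118.46/9983.88 = 1.113641
Chained index = 100 × 1.101698 × 1.113641 = 122.6896

122.69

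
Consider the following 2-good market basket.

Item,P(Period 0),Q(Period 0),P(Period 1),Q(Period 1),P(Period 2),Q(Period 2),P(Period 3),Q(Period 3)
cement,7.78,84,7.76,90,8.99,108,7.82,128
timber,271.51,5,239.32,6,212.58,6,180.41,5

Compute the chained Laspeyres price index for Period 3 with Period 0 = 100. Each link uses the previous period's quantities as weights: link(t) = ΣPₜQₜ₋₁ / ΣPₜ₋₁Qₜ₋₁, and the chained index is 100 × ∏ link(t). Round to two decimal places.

Link Period 0→Period 1:
ΣP(Period 1)Q(Period 0) = 7.76×84 + 239.32×5 = 651.84 + 1196.6 = 1848.44
ΣP(Period 0)Q(Period 0) = 7.78×84 + 271.51×5 = 653.52 + 1357.55 = 2011.07
link = 1848.44/2011.07 = 0.919133
Link Period 1→Period 2:
ΣP(Period 2)Q(Period 1) = 8.99×90 + 212.58×6 = 809.1 + 1275.48 = 2084.58
ΣP(Period 1)Q(Period 1) = 7.76×90 + 239.32×6 = 698.4 + 1435.92 = 2134.32
link = 2084.58/2134.32 = 0.976695
Link Period 2→Period 3:
ΣP(Period 3)Q(Period 2) = 7.82×108 + 180.41×6 = 844.56 + 1082.46 = 1927.02
ΣP(Period 2)Q(Period 2) = 8.99×108 + 212.58×6 = 970.92 + 1275.48 = 2246.4
link = 1927.02/2246.4 = 0.857826
Chained index = 100 × 0.919133 × 0.976695 × 0.857826 = 77.0081

77.01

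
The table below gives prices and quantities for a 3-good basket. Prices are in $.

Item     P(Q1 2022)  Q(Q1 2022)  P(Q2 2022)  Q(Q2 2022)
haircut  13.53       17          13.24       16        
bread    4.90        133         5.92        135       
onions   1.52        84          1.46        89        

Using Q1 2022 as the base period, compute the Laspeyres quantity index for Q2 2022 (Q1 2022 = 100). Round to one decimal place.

Laspeyres quantity index uses base-period prices as weights.
ΣP(Q1 2022)·Q(Q2 2022) = 13.53×16 + 4.90×135 + 1.52×89 = 216.48 + 661.5 + 135.28 = 1013.26
ΣP(Q1 2022)·Q(Q1 2022) = 13.53×17 + 4.90×133 + 1.52×84 = 230.01 + 651.7 + 127.68 = 1009.39
Index = 1013.26 / 1009.39 × 100 = 100.3834

100.4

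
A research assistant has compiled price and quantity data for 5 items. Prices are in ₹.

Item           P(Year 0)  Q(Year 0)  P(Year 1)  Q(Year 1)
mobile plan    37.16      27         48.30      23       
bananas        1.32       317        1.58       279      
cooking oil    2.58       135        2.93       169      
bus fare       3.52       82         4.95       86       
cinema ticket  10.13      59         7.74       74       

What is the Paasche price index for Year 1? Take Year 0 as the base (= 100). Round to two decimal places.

Paasche price index uses current-period quantities as weights.
ΣP(Year 1)·Q(Year 1) = 48.30×23 + 1.58×279 + 2.93×169 + 4.95×86 + 7.74×74 = 1110.9 + 440.82 + 495.17 + 425.7 + 572.76 = 3045.35
ΣP(Year 0)·Q(Year 1) = 37.16×23 + 1.32×279 + 2.58×169 + 3.52×86 + 10.13×74 = 854.68 + 368.28 + 436.02 + 302.72 + 749.62 = 2711.32
Index = 3045.35 / 2711.32 × 100 = 112.3198

112.32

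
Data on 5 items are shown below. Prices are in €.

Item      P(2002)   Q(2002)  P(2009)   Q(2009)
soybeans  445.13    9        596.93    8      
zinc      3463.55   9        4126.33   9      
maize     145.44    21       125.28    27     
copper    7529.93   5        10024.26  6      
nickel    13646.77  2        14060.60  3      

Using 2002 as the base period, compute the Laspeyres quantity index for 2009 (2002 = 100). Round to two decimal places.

Laspeyres quantity index uses base-period prices as weights.
ΣP(2002)·Q(2009) = 445.13×8 + 3463.55×9 + 145.44×27 + 7529.93×6 + 13646.77×3 = 3561.04 + 31171.95 + 3926.88 + 45179.58 + 40940.31 = 124779.76
ΣP(2002)·Q(2002) = 445.13×9 + 3463.55×9 + 145.44×21 + 7529.93×5 + 13646.77×2 = 4006.17 + 31171.95 + 3054.24 + 37649.65 + 27293.54 = 103175.55
Index = 124779.76 / 103175.55 × 100 = 120.9393

120.94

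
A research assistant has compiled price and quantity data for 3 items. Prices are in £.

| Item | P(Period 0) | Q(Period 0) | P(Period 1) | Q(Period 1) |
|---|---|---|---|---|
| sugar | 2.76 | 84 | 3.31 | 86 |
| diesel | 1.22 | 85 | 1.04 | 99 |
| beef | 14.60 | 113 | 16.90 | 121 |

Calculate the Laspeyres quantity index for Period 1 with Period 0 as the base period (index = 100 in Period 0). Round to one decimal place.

107.0

Laspeyres quantity index uses base-period prices as weights.
ΣP(Period 0)·Q(Period 1) = 2.76×86 + 1.22×99 + 14.60×121 = 237.36 + 120.78 + 1766.6 = 2124.74
ΣP(Period 0)·Q(Period 0) = 2.76×84 + 1.22×85 + 14.60×113 = 231.84 + 103.7 + 1649.8 = 1985.34
Index = 2124.74 / 1985.34 × 100 = 107.0215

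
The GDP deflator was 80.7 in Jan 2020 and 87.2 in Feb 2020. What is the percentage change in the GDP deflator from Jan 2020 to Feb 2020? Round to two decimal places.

8.05%

Change = (87.2 − 80.7) / 80.7 × 100
       = 6.5 / 80.7 × 100 = 8.0545%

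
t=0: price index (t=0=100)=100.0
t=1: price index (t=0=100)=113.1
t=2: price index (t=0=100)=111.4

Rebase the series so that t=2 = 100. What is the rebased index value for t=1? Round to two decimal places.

101.53

Rebased(t=1) = 113.1 / 111.4 × 100 = 101.5260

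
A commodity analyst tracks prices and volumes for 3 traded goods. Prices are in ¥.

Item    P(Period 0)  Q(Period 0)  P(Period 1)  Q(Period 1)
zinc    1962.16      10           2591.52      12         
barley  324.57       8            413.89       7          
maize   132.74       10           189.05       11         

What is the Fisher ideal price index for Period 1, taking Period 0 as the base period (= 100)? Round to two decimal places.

Laspeyres component (base-period weights):
ΣP(Period 1)Q(Period 0) = 2591.52×10 + 413.89×8 + 189.05×10 = 25915.2 + 3311.12 + 1890.5 = 31116.82
ΣP(Period 0)Q(Period 0) = 1962.16×10 + 324.57×8 + 132.74×10 = 19621.6 + 2596.56 + 1327.4 = 23545.56
L = 31116.82 / 23545.56 × 100 = 132.1558
Paasche component (current-period weights):
ΣP(Period 1)Q(Period 1) = 2591.52×12 + 413.89×7 + 189.05×11 = 31098.24 + 2897.23 + 2079.55 = 36075.02
ΣP(Period 0)Q(Period 1) = 1962.16×12 + 324.57×7 + 132.74×11 = 23545.92 + 2271.99 + 1460.14 = 27278.05
P = 36075.02 / 27278.05 × 100 = 132.2493
Fisher = √(L × P) = √(132.1558 × 132.2493) = 132.2025

132.20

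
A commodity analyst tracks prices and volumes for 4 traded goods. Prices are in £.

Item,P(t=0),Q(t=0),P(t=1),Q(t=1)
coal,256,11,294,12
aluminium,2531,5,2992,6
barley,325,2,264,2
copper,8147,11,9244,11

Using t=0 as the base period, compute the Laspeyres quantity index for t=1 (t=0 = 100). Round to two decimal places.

Laspeyres quantity index uses base-period prices as weights.
ΣP(t=0)·Q(t=1) = 256×12 + 2531×6 + 325×2 + 8147×11 = 3072 + 15186 + 650 + 89617 = 108525
ΣP(t=0)·Q(t=0) = 256×11 + 2531×5 + 325×2 + 8147×11 = 2816 + 12655 + 650 + 89617 = 105738
Index = 108525 / 105738 × 100 = 102.6358

102.64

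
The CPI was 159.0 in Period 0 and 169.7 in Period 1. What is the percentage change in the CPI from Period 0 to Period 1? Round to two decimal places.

Change = (169.7 − 159.0) / 159.0 × 100
       = 10.7 / 159.0 × 100 = 6.7296%

6.73%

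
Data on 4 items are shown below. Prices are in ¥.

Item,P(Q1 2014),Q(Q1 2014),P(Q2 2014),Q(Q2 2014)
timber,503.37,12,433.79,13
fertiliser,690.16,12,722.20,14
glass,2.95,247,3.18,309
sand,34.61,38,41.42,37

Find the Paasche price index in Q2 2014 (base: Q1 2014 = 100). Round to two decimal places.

Paasche price index uses current-period quantities as weights.
ΣP(Q2 2014)·Q(Q2 2014) = 433.79×13 + 722.20×14 + 3.18×309 + 41.42×37 = 5639.27 + 10110.8 + 982.62 + 1532.54 = 18265.23
ΣP(Q1 2014)·Q(Q2 2014) = 503.37×13 + 690.16×14 + 2.95×309 + 34.61×37 = 6543.81 + 9662.24 + 911.55 + 1280.57 = 18398.17
Index = 18265.23 / 18398.17 × 100 = 99.2774

99.28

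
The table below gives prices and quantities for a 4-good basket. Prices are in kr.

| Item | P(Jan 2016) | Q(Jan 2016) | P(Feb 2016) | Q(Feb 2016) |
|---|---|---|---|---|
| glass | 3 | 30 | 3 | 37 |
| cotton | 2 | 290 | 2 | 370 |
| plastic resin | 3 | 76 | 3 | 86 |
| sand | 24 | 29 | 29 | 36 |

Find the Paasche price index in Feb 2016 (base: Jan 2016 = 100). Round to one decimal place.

109.1

Paasche price index uses current-period quantities as weights.
ΣP(Feb 2016)·Q(Feb 2016) = 3×37 + 2×370 + 3×86 + 29×36 = 111 + 740 + 258 + 1044 = 2153
ΣP(Jan 2016)·Q(Feb 2016) = 3×37 + 2×370 + 3×86 + 24×36 = 111 + 740 + 258 + 864 = 1973
Index = 2153 / 1973 × 100 = 109.1232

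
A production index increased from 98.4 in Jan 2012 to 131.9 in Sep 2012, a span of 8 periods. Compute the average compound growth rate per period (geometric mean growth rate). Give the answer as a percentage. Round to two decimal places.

3.73%

Growth factor = (131.9/98.4)^(1/8) = (1.340447)^(1/8) = 1.037304
Growth rate = 1.037304 − 1 = 0.037304 = 3.7304%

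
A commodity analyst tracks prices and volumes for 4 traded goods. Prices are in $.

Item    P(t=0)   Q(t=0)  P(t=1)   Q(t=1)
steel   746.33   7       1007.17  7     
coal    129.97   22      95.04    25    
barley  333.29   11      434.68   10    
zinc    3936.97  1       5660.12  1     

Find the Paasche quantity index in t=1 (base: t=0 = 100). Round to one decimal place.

Paasche quantity index uses current-period prices as weights.
ΣP(t=1)·Q(t=1) = 1007.17×7 + 95.04×25 + 434.68×10 + 5660.12×1 = 7050.19 + 2376 + 4346.8 + 5660.12 = 19433.11
ΣP(t=1)·Q(t=0) = 1007.17×7 + 95.04×22 + 434.68×11 + 5660.12×1 = 7050.19 + 2090.88 + 4781.48 + 5660.12 = 19582.67
Index = 19433.11 / 19582.67 × 100 = 99.2363

99.2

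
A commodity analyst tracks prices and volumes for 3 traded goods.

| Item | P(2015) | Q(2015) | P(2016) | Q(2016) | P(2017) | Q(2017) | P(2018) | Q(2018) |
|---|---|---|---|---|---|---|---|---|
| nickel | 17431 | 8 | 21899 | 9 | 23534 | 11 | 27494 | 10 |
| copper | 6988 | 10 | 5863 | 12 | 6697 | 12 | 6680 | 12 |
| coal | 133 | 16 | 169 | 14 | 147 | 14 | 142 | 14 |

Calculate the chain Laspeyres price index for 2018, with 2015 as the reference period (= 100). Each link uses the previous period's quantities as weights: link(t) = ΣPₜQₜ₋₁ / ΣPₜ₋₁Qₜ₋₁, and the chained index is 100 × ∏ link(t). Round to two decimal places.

137.45

Link 2015→2016:
ΣP(2016)Q(2015) = 21899×8 + 5863×10 + 169×16 = 175192 + 58630 + 2704 = 236526
ΣP(2015)Q(2015) = 17431×8 + 6988×10 + 133×16 = 139448 + 69880 + 2128 = 211456
link = 236526/211456 = 1.118559
Link 2016→2017:
ΣP(2017)Q(2016) = 23534×9 + 6697×12 + 147×14 = 211806 + 80364 + 2058 = 294228
ΣP(2016)Q(2016) = 21899×9 + 5863×12 + 169×14 = 197091 + 70356 + 2366 = 269813
link = 294228/269813 = 1.090489
Link 2017→2018:
ΣP(2018)Q(2017) = 27494×11 + 6680×12 + 142×14 = 302434 + 80160 + 1988 = 384582
ΣP(2017)Q(2017) = 23534×11 + 6697×12 + 147×14 = 258874 + 80364 + 2058 = 341296
link = 384582/341296 = 1.126828
Chained index = 100 × 1.118559 × 1.090489 × 1.126828 = 137.4478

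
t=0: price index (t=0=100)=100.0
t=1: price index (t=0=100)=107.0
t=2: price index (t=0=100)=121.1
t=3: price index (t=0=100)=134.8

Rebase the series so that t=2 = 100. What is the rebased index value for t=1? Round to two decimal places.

Rebased(t=1) = 107.0 / 121.1 × 100 = 88.3567

88.36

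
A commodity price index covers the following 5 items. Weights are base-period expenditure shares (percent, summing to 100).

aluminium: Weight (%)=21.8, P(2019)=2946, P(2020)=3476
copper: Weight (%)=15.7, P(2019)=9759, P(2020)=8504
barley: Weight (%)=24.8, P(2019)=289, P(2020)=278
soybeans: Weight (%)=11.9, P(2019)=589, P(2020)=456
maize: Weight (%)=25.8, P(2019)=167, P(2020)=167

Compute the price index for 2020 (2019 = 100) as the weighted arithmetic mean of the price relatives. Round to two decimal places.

aluminium: 21.8 × (3476/2946) = 21.8 × 1.179905 = 25.7219
copper: 15.7 × (8504/9759) = 15.7 × 0.871401 = 13.6810
barley: 24.8 × (278/289) = 24.8 × 0.961938 = 23.8561
soybeans: 11.9 × (456/589) = 11.9 × 0.774194 = 9.2129
maize: 25.8 × (167/167) = 25.8 × 1.000000 = 25.8000
Index = Σ wᵢ·(p₁ᵢ/p₀ᵢ) = 25.7219 + 13.6810 + 23.8561 + 9.2129 + 25.8000 = 98.2719

98.27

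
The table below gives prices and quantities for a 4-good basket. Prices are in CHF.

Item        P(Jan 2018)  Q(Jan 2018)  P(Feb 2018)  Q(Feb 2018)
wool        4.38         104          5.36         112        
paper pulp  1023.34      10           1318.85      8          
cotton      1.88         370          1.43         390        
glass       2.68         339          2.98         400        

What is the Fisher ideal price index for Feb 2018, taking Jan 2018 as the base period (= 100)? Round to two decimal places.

Laspeyres component (base-period weights):
ΣP(Feb 2018)Q(Jan 2018) = 5.36×104 + 1318.85×10 + 1.43×370 + 2.98×339 = 557.44 + 13188.5 + 529.1 + 1010.22 = 15285.26
ΣP(Jan 2018)Q(Jan 2018) = 4.38×104 + 1023.34×10 + 1.88×370 + 2.68×339 = 455.52 + 10233.4 + 695.6 + 908.52 = 12293.04
L = 15285.26 / 12293.04 × 100 = 124.3408
Paasche component (current-period weights):
ΣP(Feb 2018)Q(Feb 2018) = 5.36×112 + 1318.85×8 + 1.43×390 + 2.98×400 = 600.32 + 10550.8 + 557.7 + 1192 = 12900.82
ΣP(Jan 2018)Q(Feb 2018) = 4.38×112 + 1023.34×8 + 1.88×390 + 2.68×400 = 490.56 + 8186.72 + 733.2 + 1072 = 10482.48
P = 12900.82 / 10482.48 × 100 = 123.0703
Fisher = √(L × P) = √(124.3408 × 123.0703) = 123.7039

123.70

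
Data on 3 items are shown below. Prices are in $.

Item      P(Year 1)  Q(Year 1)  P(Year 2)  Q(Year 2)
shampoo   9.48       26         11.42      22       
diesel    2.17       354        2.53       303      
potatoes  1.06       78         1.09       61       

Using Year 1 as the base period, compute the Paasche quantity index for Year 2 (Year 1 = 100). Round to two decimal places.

Paasche quantity index uses current-period prices as weights.
ΣP(Year 2)·Q(Year 2) = 11.42×22 + 2.53×303 + 1.09×61 = 251.24 + 766.59 + 66.49 = 1084.32
ΣP(Year 2)·Q(Year 1) = 11.42×26 + 2.53×354 + 1.09×78 = 296.92 + 895.62 + 85.02 = 1277.56
Index = 1084.32 / 1277.56 × 100 = 84.8743

84.87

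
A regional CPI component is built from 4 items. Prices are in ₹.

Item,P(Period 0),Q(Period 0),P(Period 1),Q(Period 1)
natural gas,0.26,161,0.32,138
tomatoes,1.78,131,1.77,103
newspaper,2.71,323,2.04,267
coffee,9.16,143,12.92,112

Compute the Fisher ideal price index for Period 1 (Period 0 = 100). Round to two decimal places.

Laspeyres component (base-period weights):
ΣP(Period 1)Q(Period 0) = 0.32×161 + 1.77×131 + 2.04×323 + 12.92×143 = 51.52 + 231.87 + 658.92 + 1847.56 = 2789.87
ΣP(Period 0)Q(Period 0) = 0.26×161 + 1.78×131 + 2.71×323 + 9.16×143 = 41.86 + 233.18 + 875.33 + 1309.88 = 2460.25
L = 2789.87 / 2460.25 × 100 = 113.3978
Paasche component (current-period weights):
ΣP(Period 1)Q(Period 1) = 0.32×138 + 1.77×103 + 2.04×267 + 12.92×112 = 44.16 + 182.31 + 544.68 + 1447.04 = 2218.19
ΣP(Period 0)Q(Period 1) = 0.26×138 + 1.78×103 + 2.71×267 + 9.16×112 = 35.88 + 183.34 + 723.57 + 1025.92 = 1968.71
P = 2218.19 / 1968.71 × 100 = 112.6723
Fisher = √(L × P) = √(113.3978 × 112.6723) = 113.0345

113.03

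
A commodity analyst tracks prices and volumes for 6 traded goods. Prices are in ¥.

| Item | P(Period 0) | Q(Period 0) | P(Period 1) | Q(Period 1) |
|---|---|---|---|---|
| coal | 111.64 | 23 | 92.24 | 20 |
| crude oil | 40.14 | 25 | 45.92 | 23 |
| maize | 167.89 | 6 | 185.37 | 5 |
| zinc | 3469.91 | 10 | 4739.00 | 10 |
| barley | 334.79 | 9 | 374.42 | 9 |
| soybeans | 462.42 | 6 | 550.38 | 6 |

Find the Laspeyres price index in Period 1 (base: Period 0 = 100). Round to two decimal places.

129.69

Laspeyres price index uses base-period quantities as weights.
ΣP(Period 1)·Q(Period 0) = 92.24×23 + 45.92×25 + 185.37×6 + 4739.00×10 + 374.42×9 + 550.38×6 = 2121.52 + 1148 + 1112.22 + 47390 + 3369.78 + 3302.28 = 58443.8
ΣP(Period 0)·Q(Period 0) = 111.64×23 + 40.14×25 + 167.89×6 + 3469.91×10 + 334.79×9 + 462.42×6 = 2567.72 + 1003.5 + 1007.34 + 34699.1 + 3013.11 + 2774.52 = 45065.29
Index = 58443.8 / 45065.29 × 100 = 129.6869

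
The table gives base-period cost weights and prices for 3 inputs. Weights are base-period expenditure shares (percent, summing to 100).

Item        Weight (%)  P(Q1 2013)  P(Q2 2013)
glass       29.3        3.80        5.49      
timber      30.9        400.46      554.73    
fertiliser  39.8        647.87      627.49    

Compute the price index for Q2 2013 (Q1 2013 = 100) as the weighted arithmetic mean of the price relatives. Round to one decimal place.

glass: 29.3 × (5.49/3.80) = 29.3 × 1.444737 = 42.3308
timber: 30.9 × (554.73/400.46) = 30.9 × 1.385232 = 42.8037
fertiliser: 39.8 × (627.49/647.87) = 39.8 × 0.968543 = 38.5480
Index = Σ wᵢ·(p₁ᵢ/p₀ᵢ) = 42.3308 + 42.8037 + 38.5480 = 123.6825

123.7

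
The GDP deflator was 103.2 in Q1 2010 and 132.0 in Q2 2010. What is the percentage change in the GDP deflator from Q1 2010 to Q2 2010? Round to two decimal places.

27.91%

Change = (132.0 − 103.2) / 103.2 × 100
       = 28.8 / 103.2 × 100 = 27.9070%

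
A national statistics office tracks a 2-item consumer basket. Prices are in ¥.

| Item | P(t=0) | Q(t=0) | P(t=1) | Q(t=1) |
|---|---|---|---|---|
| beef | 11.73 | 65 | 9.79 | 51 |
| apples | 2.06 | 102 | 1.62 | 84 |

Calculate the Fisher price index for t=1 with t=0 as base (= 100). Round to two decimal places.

82.40

Laspeyres component (base-period weights):
ΣP(t=1)Q(t=0) = 9.79×65 + 1.62×102 = 636.35 + 165.24 = 801.59
ΣP(t=0)Q(t=0) = 11.73×65 + 2.06×102 = 762.45 + 210.12 = 972.57
L = 801.59 / 972.57 × 100 = 82.4198
Paasche component (current-period weights):
ΣP(t=1)Q(t=1) = 9.79×51 + 1.62×84 = 499.29 + 136.08 = 635.37
ΣP(t=0)Q(t=1) = 11.73×51 + 2.06×84 = 598.23 + 173.04 = 771.27
P = 635.37 / 771.27 × 100 = 82.3797
Fisher = √(L × P) = √(82.4198 × 82.3797) = 82.3997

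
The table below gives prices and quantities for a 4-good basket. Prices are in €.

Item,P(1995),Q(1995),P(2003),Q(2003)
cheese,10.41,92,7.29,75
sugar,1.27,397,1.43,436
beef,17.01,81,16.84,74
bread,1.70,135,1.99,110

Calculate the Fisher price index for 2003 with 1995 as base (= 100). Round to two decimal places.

94.16

Laspeyres component (base-period weights):
ΣP(2003)Q(1995) = 7.29×92 + 1.43×397 + 16.84×81 + 1.99×135 = 670.68 + 567.71 + 1364.04 + 268.65 = 2871.08
ΣP(1995)Q(1995) = 10.41×92 + 1.27×397 + 17.01×81 + 1.70×135 = 957.72 + 504.19 + 1377.81 + 229.5 = 3069.22
L = 2871.08 / 3069.22 × 100 = 93.5443
Paasche component (current-period weights):
ΣP(2003)Q(2003) = 7.29×75 + 1.43×436 + 16.84×74 + 1.99×110 = 546.75 + 623.48 + 1246.16 + 218.9 = 2635.29
ΣP(1995)Q(2003) = 10.41×75 + 1.27×436 + 17.01×74 + 1.70×110 = 780.75 + 553.72 + 1258.74 + 187 = 2780.21
P = 2635.29 / 2780.21 × 100 = 94.7874
Fisher = √(L × P) = √(93.5443 × 94.7874) = 94.1638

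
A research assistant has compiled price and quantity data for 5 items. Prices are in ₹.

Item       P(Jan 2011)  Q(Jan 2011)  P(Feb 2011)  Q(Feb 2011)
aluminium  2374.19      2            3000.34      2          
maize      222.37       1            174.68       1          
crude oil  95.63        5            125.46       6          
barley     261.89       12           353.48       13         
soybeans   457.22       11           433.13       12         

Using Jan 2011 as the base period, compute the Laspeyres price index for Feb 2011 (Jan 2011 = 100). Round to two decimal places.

116.06

Laspeyres price index uses base-period quantities as weights.
ΣP(Feb 2011)·Q(Jan 2011) = 3000.34×2 + 174.68×1 + 125.46×5 + 353.48×12 + 433.13×11 = 6000.68 + 174.68 + 627.3 + 4241.76 + 4764.43 = 15808.85
ΣP(Jan 2011)·Q(Jan 2011) = 2374.19×2 + 222.37×1 + 95.63×5 + 261.89×12 + 457.22×11 = 4748.38 + 222.37 + 478.15 + 3142.68 + 5029.42 = 13621
Index = 15808.85 / 13621 × 100 = 116.0623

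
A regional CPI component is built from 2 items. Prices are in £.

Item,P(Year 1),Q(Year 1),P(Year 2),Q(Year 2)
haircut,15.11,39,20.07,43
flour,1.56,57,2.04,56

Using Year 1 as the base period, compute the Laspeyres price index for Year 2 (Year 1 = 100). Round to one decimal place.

132.6

Laspeyres price index uses base-period quantities as weights.
ΣP(Year 2)·Q(Year 1) = 20.07×39 + 2.04×57 = 782.73 + 116.28 = 899.01
ΣP(Year 1)·Q(Year 1) = 15.11×39 + 1.56×57 = 589.29 + 88.92 = 678.21
Index = 899.01 / 678.21 × 100 = 132.5563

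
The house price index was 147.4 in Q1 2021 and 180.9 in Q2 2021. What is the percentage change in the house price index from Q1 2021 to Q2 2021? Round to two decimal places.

Change = (180.9 − 147.4) / 147.4 × 100
       = 33.5 / 147.4 × 100 = 22.7273%

22.73%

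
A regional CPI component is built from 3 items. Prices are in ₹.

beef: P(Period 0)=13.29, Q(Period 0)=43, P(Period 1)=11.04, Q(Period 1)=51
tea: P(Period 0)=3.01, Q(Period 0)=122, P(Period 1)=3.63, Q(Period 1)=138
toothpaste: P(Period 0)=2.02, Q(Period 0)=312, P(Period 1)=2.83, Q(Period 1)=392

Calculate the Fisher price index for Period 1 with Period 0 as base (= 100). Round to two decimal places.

115.03

Laspeyres component (base-period weights):
ΣP(Period 1)Q(Period 0) = 11.04×43 + 3.63×122 + 2.83×312 = 474.72 + 442.86 + 882.96 = 1800.54
ΣP(Period 0)Q(Period 0) = 13.29×43 + 3.01×122 + 2.02×312 = 571.47 + 367.22 + 630.24 = 1568.93
L = 1800.54 / 1568.93 × 100 = 114.7623
Paasche component (current-period weights):
ΣP(Period 1)Q(Period 1) = 11.04×51 + 3.63×138 + 2.83×392 = 563.04 + 500.94 + 1109.36 = 2173.34
ΣP(Period 0)Q(Period 1) = 13.29×51 + 3.01×138 + 2.02×392 = 677.79 + 415.38 + 791.84 = 1885.01
P = 2173.34 / 1885.01 × 100 = 115.2959
Fisher = √(L × P) = √(114.7623 × 115.2959) = 115.0288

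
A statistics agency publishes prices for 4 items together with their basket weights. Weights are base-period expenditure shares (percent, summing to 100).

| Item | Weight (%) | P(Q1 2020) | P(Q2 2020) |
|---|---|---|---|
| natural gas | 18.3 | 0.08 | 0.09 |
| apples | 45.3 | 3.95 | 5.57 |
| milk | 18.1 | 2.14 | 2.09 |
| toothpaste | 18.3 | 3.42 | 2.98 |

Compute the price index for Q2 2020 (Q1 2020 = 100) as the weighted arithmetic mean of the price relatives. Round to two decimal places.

natural gas: 18.3 × (0.09/0.08) = 18.3 × 1.125000 = 20.5875
apples: 45.3 × (5.57/3.95) = 45.3 × 1.410127 = 63.8787
milk: 18.1 × (2.09/2.14) = 18.1 × 0.976636 = 17.6771
toothpaste: 18.3 × (2.98/3.42) = 18.3 × 0.871345 = 15.9456
Index = Σ wᵢ·(p₁ᵢ/p₀ᵢ) = 20.5875 + 63.8787 + 17.6771 + 15.9456 = 118.0890

118.09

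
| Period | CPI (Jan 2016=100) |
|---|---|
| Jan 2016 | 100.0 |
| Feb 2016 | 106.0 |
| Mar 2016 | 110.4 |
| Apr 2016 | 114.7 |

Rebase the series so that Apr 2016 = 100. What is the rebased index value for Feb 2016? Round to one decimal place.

92.4

Rebased(Feb 2016) = 106.0 / 114.7 × 100 = 92.4150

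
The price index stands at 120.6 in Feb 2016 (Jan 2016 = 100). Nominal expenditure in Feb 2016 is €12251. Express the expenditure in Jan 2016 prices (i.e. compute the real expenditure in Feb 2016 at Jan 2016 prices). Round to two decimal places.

Real = Nominal ÷ (Index/100) = 12251 ÷ (120.6/100)
     = 12251 ÷ 1.206 = 10158.3748

10158.37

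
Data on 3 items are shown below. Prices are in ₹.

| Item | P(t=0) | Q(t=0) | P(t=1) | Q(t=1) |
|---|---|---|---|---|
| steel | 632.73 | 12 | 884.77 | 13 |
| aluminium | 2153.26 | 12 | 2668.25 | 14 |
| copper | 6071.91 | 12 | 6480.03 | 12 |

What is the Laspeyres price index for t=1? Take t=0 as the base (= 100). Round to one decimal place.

113.3

Laspeyres price index uses base-period quantities as weights.
ΣP(t=1)·Q(t=0) = 884.77×12 + 2668.25×12 + 6480.03×12 = 10617.24 + 32019 + 77760.36 = 120396.6
ΣP(t=0)·Q(t=0) = 632.73×12 + 2153.26×12 + 6071.91×12 = 7592.76 + 25839.12 + 72862.92 = 106294.8
Index = 120396.6 / 106294.8 × 100 = 113.2667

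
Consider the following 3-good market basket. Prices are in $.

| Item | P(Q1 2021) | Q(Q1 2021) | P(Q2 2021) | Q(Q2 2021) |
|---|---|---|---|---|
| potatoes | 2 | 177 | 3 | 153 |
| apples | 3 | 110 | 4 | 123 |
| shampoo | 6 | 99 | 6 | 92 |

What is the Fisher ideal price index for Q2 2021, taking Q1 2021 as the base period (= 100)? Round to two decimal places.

Laspeyres component (base-period weights):
ΣP(Q2 2021)Q(Q1 2021) = 3×177 + 4×110 + 6×99 = 531 + 440 + 594 = 1565
ΣP(Q1 2021)Q(Q1 2021) = 2×177 + 3×110 + 6×99 = 354 + 330 + 594 = 1278
L = 1565 / 1278 × 100 = 122.4570
Paasche component (current-period weights):
ΣP(Q2 2021)Q(Q2 2021) = 3×153 + 4×123 + 6×92 = 459 + 492 + 552 = 1503
ΣP(Q1 2021)Q(Q2 2021) = 2×153 + 3×123 + 6×92 = 306 + 369 + 552 = 1227
P = 1503 / 1227 × 100 = 122.4939
Fisher = √(L × P) = √(122.4570 × 122.4939) = 122.4754

122.48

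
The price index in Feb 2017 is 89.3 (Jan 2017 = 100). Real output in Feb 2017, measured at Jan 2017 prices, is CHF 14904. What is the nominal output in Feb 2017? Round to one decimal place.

Nominal = Real × (Index/100) = 14904 × (89.3/100)
        = 14904 × 0.893 = 13309.2720

13309.3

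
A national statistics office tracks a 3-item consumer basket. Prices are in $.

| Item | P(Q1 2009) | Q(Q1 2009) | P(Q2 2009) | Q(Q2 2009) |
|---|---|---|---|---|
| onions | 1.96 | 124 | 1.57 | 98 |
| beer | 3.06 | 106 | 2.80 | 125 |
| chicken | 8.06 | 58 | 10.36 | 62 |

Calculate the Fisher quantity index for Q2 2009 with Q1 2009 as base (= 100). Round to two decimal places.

104.37

Laspeyres component (base-period weights):
ΣP(Q1 2009)Q(Q2 2009) = 1.96×98 + 3.06×125 + 8.06×62 = 192.08 + 382.5 + 499.72 = 1074.3
ΣP(Q1 2009)Q(Q1 2009) = 1.96×124 + 3.06×106 + 8.06×58 = 243.04 + 324.36 + 467.48 = 1034.88
L = 1074.3 / 1034.88 × 100 = 103.8091
Paasche component (current-period weights):
ΣP(Q2 2009)Q(Q2 2009) = 1.57×98 + 2.80×125 + 10.36×62 = 153.86 + 350 + 642.32 = 1146.18
ΣP(Q2 2009)Q(Q1 2009) = 1.57×124 + 2.80×106 + 10.36×58 = 194.68 + 296.8 + 600.88 = 1092.36
P = 1146.18 / 1092.36 × 100 = 104.9269
Fisher = √(L × P) = √(103.8091 × 104.9269) = 104.3665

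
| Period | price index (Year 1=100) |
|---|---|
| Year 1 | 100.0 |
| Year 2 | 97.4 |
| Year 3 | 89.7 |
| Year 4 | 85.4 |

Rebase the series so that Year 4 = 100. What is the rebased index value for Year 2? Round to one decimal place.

Rebased(Year 2) = 97.4 / 85.4 × 100 = 114.0515

114.1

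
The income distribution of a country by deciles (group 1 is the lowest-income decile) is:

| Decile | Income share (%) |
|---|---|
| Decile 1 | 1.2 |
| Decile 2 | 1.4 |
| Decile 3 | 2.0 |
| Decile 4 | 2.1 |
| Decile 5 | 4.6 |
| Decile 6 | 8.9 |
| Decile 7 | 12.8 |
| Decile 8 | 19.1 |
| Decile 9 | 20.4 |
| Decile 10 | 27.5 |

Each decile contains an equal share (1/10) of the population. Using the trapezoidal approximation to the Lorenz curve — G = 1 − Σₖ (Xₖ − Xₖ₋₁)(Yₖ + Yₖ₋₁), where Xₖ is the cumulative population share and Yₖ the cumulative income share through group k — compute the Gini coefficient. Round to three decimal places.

0.492

Cumulative income shares Yₖ: 0.0120, 0.0260, 0.0460, 0.0670, 0.1130, 0.2020, 0.3300, 0.5210, 0.7250, 1.0000
Σ (Xₖ−Xₖ₋₁)(Yₖ+Yₖ₋₁) = (1/10)(0.0120+0.0000) + (1/10)(0.0260+0.0120) + (1/10)(0.0460+0.0260) + (1/10)(0.0670+0.0460) + (1/10)(0.1130+0.0670) + (1/10)(0.2020+0.1130) + (1/10)(0.3300+0.2020) + (1/10)(0.5210+0.3300) + (1/10)(0.7250+0.5210) + (1/10)(1.0000+0.7250)
  = 0.0012 + 0.0038 + 0.0072 + 0.0113 + 0.0180 + 0.0315 + 0.0532 + 0.0851 + 0.1246 + 0.1725 = 0.5084
G = 1 − 0.5084 = 0.4916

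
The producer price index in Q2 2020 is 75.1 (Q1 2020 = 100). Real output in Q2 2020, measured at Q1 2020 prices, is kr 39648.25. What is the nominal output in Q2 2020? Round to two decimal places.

29775.84

Nominal = Real × (Index/100) = 39648.25 × (75.1/100)
        = 39648.25 × 0.751 = 29775.8357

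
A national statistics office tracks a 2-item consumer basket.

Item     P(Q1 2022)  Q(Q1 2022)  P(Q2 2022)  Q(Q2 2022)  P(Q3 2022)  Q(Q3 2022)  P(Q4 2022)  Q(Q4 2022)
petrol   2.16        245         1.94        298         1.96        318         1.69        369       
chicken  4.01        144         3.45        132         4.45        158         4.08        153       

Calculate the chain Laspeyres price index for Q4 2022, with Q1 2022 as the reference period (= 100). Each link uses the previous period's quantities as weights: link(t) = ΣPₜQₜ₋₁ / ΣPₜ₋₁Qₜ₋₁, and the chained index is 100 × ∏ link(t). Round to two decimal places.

88.73

Link Q1 2022→Q2 2022:
ΣP(Q2 2022)Q(Q1 2022) = 1.94×245 + 3.45×144 = 475.3 + 496.8 = 972.1
ΣP(Q1 2022)Q(Q1 2022) = 2.16×245 + 4.01×144 = 529.2 + 577.44 = 1106.64
link = 972.1/1106.64 = 0.878425
Link Q2 2022→Q3 2022:
ΣP(Q3 2022)Q(Q2 2022) = 1.96×298 + 4.45×132 = 584.08 + 587.4 = 1171.48
ΣP(Q2 2022)Q(Q2 2022) = 1.94×298 + 3.45×132 = 578.12 + 455.4 = 1033.52
link = 1171.48/1033.52 = 1.133486
Link Q3 2022→Q4 2022:
ΣP(Q4 2022)Q(Q3 2022) = 1.69×318 + 4.08×158 = 537.42 + 644.64 = 1182.06
ΣP(Q3 2022)Q(Q3 2022) = 1.96×318 + 4.45×158 = 623.28 + 703.1 = 1326.38
link = 1182.06/1326.38 = 0.891193
Chained index = 100 × 0.878425 × 1.133486 × 0.891193 = 88.7344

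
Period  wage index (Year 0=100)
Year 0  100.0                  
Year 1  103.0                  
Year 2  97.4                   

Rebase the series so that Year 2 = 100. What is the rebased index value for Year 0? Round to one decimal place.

102.7

Rebased(Year 0) = 100.0 / 97.4 × 100 = 102.6694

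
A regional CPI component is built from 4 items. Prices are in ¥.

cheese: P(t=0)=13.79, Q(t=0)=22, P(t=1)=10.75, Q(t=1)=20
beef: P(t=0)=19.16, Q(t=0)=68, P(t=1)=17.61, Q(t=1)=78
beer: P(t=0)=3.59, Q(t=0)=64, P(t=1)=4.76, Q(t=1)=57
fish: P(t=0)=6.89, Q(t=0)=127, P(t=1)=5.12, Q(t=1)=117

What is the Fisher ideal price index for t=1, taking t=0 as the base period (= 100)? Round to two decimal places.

Laspeyres component (base-period weights):
ΣP(t=1)Q(t=0) = 10.75×22 + 17.61×68 + 4.76×64 + 5.12×127 = 236.5 + 1197.48 + 304.64 + 650.24 = 2388.86
ΣP(t=0)Q(t=0) = 13.79×22 + 19.16×68 + 3.59×64 + 6.89×127 = 303.38 + 1302.88 + 229.76 + 875.03 = 2711.05
L = 2388.86 / 2711.05 × 100 = 88.1157
Paasche component (current-period weights):
ΣP(t=1)Q(t=1) = 10.75×20 + 17.61×78 + 4.76×57 + 5.12×117 = 215 + 1373.58 + 271.32 + 599.04 = 2458.94
ΣP(t=0)Q(t=1) = 13.79×20 + 19.16×78 + 3.59×57 + 6.89×117 = 275.8 + 1494.48 + 204.63 + 806.13 = 2781.04
P = 2458.94 / 2781.04 × 100 = 88.4180
Fisher = √(L × P) = √(88.1157 × 88.4180) = 88.2667

88.27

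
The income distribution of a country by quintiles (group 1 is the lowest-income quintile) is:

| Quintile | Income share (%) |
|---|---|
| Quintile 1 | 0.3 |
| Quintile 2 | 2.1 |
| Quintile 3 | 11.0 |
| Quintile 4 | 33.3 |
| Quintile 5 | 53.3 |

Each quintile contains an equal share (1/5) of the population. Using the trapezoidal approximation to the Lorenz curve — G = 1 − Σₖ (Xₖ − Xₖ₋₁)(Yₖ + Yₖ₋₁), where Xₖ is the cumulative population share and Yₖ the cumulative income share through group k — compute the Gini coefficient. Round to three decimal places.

0.549

Cumulative income shares Yₖ: 0.0030, 0.0240, 0.1340, 0.4670, 1.0000
Σ (Xₖ−Xₖ₋₁)(Yₖ+Yₖ₋₁) = (1/5)(0.0030+0.0000) + (1/5)(0.0240+0.0030) + (1/5)(0.1340+0.0240) + (1/5)(0.4670+0.1340) + (1/5)(1.0000+0.4670)
  = 0.0006 + 0.0054 + 0.0316 + 0.1202 + 0.2934 = 0.4512
G = 1 − 0.4512 = 0.5488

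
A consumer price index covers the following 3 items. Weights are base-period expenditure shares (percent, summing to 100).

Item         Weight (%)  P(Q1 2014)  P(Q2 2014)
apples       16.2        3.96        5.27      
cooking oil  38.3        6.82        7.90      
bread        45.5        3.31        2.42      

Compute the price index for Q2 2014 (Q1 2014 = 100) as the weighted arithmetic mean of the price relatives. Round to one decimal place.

99.2

apples: 16.2 × (5.27/3.96) = 16.2 × 1.330808 = 21.5591
cooking oil: 38.3 × (7.90/6.82) = 38.3 × 1.158358 = 44.3651
bread: 45.5 × (2.42/3.31) = 45.5 × 0.731118 = 33.2659
Index = Σ wᵢ·(p₁ᵢ/p₀ᵢ) = 21.5591 + 44.3651 + 33.2659 = 99.1901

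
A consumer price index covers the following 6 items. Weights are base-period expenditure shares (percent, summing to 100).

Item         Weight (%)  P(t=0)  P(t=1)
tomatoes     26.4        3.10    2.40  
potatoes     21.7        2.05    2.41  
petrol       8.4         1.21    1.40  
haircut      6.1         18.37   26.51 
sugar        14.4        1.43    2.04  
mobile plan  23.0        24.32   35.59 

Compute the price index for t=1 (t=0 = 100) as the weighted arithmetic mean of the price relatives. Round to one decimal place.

118.7

tomatoes: 26.4 × (2.40/3.10) = 26.4 × 0.774194 = 20.4387
potatoes: 21.7 × (2.41/2.05) = 21.7 × 1.175610 = 25.5107
petrol: 8.4 × (1.40/1.21) = 8.4 × 1.157025 = 9.7190
haircut: 6.1 × (26.51/18.37) = 6.1 × 1.443114 = 8.8030
sugar: 14.4 × (2.04/1.43) = 14.4 × 1.426573 = 20.5427
mobile plan: 23.0 × (35.59/24.32) = 23.0 × 1.463405 = 33.6583
Index = Σ wᵢ·(p₁ᵢ/p₀ᵢ) = 20.4387 + 25.5107 + 9.7190 + 8.8030 + 20.5427 + 33.6583 = 118.6724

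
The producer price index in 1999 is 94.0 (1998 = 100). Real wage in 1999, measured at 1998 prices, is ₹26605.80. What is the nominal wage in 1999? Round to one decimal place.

25009.5

Nominal = Real × (Index/100) = 26605.80 × (94.0/100)
        = 26605.80 × 0.940 = 25009.4520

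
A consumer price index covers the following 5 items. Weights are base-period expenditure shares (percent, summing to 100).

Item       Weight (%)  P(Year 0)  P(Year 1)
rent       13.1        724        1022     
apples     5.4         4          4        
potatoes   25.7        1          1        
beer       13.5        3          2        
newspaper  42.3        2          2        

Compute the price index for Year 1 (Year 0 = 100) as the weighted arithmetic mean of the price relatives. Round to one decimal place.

rent: 13.1 × (1022/724) = 13.1 × 1.411602 = 18.4920
apples: 5.4 × (4/4) = 5.4 × 1.000000 = 5.4000
potatoes: 25.7 × (1/1) = 25.7 × 1.000000 = 25.7000
beer: 13.5 × (2/3) = 13.5 × 0.666667 = 9.0000
newspaper: 42.3 × (2/2) = 42.3 × 1.000000 = 42.3000
Index = Σ wᵢ·(p₁ᵢ/p₀ᵢ) = 18.4920 + 5.4000 + 25.7000 + 9.0000 + 42.3000 = 100.8920

100.9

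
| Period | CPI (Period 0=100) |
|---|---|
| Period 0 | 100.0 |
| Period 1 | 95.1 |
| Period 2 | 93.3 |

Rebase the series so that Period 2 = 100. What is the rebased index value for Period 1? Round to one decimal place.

101.9

Rebased(Period 1) = 95.1 / 93.3 × 100 = 101.9293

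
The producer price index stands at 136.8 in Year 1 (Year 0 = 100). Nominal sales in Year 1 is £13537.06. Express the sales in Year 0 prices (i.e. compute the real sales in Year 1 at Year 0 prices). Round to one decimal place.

9895.5

Real = Nominal ÷ (Index/100) = 13537.06 ÷ (136.8/100)
     = 13537.06 ÷ 1.368 = 9895.5117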